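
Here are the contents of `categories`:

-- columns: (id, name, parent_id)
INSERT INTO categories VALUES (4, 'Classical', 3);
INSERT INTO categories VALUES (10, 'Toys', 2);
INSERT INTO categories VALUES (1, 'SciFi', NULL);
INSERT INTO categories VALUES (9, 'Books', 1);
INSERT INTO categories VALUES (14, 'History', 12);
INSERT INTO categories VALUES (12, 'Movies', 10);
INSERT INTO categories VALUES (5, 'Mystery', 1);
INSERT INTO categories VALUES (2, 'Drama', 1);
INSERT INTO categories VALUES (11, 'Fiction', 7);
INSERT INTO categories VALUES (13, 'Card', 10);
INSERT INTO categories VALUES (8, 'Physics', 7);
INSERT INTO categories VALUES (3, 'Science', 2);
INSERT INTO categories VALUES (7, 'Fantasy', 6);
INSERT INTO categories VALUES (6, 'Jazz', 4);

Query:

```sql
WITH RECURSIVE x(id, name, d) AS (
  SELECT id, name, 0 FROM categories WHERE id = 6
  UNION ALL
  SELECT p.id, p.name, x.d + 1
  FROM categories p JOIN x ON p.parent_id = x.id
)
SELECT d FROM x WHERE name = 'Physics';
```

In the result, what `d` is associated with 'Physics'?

2

Base: id=6 (Jazz) at d 0.
Iteration 1: rows with parent_id in {6} -> Fantasy (id 7, d 1).
Iteration 2: rows with parent_id in {7} -> Physics (id 8, d 2), Fiction (id 11, d 2).
Iteration 3: no rows with parent_id in {8,11}; recursion stops.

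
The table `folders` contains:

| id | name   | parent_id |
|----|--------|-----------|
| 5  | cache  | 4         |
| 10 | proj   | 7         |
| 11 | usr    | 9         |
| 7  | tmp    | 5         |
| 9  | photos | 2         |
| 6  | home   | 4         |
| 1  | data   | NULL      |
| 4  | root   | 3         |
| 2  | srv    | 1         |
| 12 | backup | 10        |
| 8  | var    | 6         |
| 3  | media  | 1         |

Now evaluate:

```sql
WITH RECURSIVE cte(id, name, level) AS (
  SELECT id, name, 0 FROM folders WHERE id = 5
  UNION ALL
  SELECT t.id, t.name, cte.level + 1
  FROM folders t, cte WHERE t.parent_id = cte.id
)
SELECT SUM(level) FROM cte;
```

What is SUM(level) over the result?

6

Base: id=5 (cache) at level 0.
Iteration 1: rows with parent_id in {5} -> tmp (id 7, level 1).
Iteration 2: rows with parent_id in {7} -> proj (id 10, level 2).
Iteration 3: rows with parent_id in {10} -> backup (id 12, level 3).
Iteration 4: no rows with parent_id in {12}; recursion stops.
SUM(level) = 0 + 1 + 2 + 3 = 6.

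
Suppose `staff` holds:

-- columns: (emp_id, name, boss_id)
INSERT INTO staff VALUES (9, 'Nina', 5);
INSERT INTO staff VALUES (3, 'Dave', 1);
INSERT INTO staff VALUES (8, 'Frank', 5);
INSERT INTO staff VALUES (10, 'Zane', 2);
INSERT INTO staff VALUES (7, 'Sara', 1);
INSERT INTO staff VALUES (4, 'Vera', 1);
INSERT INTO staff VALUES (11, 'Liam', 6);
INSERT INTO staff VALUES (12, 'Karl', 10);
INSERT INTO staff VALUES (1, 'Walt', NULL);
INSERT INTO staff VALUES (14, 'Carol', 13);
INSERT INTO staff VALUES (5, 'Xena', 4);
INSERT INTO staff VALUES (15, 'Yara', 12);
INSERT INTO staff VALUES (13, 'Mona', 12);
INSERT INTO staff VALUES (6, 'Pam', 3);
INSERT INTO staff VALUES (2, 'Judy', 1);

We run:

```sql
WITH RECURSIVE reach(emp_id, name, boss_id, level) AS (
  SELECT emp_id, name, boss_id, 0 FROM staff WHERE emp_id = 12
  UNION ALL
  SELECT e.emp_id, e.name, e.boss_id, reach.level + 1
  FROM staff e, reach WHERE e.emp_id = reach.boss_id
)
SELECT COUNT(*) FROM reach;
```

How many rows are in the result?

Base: emp_id=12 (Karl), boss_id=10, level 0.
Iteration 1: join on emp_id=10 -> Zane (id 10, boss_id=2, level 1).
Iteration 2: join on emp_id=2 -> Judy (id 2, boss_id=1, level 2).
Iteration 3: join on emp_id=1 -> Walt (id 1, boss_id=NULL, level 3).
Iteration 4: boss_id is NULL; no match; recursion stops.
Total rows emitted: 4.

4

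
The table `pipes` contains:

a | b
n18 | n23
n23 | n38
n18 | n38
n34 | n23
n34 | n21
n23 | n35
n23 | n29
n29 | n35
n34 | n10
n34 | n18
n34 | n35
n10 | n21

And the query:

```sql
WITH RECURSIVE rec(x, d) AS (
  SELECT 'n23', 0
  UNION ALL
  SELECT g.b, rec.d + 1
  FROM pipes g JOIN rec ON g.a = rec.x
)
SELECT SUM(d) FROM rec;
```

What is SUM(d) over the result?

Base: (n23, d=0).
Iteration 1: edges from {n23} -> (n29, d=1), (n35, d=1), (n38, d=1).
Iteration 2: edges from {n29,n35,n38} -> (n35, d=2).
Iteration 3: no outgoing edges from {n35}; recursion stops.
SUM(d) = 0 + 1 + 1 + 1 + 2 = 5.

5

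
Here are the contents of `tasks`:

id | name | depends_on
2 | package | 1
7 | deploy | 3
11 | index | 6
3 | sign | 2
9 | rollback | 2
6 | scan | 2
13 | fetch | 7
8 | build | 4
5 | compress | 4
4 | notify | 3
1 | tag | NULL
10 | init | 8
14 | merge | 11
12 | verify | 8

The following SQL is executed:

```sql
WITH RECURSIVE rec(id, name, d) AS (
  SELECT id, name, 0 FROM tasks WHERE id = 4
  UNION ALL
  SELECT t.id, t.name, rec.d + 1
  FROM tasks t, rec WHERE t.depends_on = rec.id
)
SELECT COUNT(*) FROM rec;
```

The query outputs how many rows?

5

Base: id=4 (notify) at d 0.
Iteration 1: rows with depends_on in {4} -> compress (id 5, d 1), build (id 8, d 1).
Iteration 2: rows with depends_on in {5,8} -> init (id 10, d 2), verify (id 12, d 2).
Iteration 3: no rows with depends_on in {10,12}; recursion stops.
Total rows emitted: 5.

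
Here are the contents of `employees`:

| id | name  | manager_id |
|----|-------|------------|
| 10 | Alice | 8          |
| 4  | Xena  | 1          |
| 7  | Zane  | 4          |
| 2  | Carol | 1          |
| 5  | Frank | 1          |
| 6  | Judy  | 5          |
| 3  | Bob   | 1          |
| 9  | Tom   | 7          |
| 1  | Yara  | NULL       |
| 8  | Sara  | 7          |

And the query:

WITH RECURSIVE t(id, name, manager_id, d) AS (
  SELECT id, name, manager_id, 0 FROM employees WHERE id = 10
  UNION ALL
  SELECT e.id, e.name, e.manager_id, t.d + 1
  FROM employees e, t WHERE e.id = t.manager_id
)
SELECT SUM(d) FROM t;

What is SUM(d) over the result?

Base: id=10 (Alice), manager_id=8, d 0.
Iteration 1: join on id=8 -> Sara (id 8, manager_id=7, d 1).
Iteration 2: join on id=7 -> Zane (id 7, manager_id=4, d 2).
Iteration 3: join on id=4 -> Xena (id 4, manager_id=1, d 3).
Iteration 4: join on id=1 -> Yara (id 1, manager_id=NULL, d 4).
Iteration 5: manager_id is NULL; no match; recursion stops.
SUM(d) = 0 + 1 + 2 + 3 + 4 = 10.

10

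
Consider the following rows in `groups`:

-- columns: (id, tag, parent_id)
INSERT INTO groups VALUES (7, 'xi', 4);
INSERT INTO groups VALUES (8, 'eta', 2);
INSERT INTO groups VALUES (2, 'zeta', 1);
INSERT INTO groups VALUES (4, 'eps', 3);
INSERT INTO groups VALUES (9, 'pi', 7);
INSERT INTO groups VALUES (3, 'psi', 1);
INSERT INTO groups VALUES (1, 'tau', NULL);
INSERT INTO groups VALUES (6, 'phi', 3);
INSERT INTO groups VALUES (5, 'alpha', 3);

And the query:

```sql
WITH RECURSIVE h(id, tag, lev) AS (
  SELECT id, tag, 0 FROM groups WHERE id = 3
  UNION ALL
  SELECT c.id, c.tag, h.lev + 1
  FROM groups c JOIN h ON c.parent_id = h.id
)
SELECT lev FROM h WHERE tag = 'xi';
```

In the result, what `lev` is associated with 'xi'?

Base: id=3 (psi) at lev 0.
Iteration 1: rows with parent_id in {3} -> eps (id 4, lev 1), alpha (id 5, lev 1), phi (id 6, lev 1).
Iteration 2: rows with parent_id in {4,5,6} -> xi (id 7, lev 2).
Iteration 3: rows with parent_id in {7} -> pi (id 9, lev 3).
Iteration 4: no rows with parent_id in {9}; recursion stops.

2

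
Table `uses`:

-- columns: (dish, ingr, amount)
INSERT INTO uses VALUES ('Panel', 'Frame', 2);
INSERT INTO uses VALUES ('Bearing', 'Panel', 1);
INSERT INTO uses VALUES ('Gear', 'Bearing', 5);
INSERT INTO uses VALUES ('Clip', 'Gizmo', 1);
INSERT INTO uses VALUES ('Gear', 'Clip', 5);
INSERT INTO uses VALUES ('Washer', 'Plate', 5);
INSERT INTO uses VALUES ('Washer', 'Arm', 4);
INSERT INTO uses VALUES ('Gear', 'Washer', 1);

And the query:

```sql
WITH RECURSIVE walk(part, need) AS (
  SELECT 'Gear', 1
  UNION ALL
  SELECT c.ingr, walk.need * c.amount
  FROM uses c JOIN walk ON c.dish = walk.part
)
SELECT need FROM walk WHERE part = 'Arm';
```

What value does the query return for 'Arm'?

4

Base: (Gear, need=1).
Iteration 1: components of {Gear} -> Bearing = 1*5 = 5, Clip = 1*5 = 5, Washer = 1*1 = 1.
Iteration 2: components of {Bearing,Clip,Washer} -> Arm = 1*4 = 4, Gizmo = 5*1 = 5, Panel = 5*1 = 5, Plate = 1*5 = 5.
Iteration 3: components of {Arm,Gizmo,Panel,Plate} -> Frame = 5*2 = 10.
Iteration 4: no further components; recursion stops.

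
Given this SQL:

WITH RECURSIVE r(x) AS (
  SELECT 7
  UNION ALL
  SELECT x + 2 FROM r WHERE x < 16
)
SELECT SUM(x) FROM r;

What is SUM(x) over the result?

Base: x=7.
Iteration 1: 7 < 16 holds -> x = 7 + 2 = 9.
Iteration 2: 9 < 16 holds -> x = 9 + 2 = 11.
Iteration 3: 11 < 16 holds -> x = 11 + 2 = 13.
Iteration 4: 13 < 16 holds -> x = 13 + 2 = 15.
Iteration 5: 15 < 16 holds -> x = 15 + 2 = 17.
Iteration 6: 17 < 16 fails; recursion stops.
SUM(x) = 7 + 9 + 11 + 13 + 15 + 17 = 72.

72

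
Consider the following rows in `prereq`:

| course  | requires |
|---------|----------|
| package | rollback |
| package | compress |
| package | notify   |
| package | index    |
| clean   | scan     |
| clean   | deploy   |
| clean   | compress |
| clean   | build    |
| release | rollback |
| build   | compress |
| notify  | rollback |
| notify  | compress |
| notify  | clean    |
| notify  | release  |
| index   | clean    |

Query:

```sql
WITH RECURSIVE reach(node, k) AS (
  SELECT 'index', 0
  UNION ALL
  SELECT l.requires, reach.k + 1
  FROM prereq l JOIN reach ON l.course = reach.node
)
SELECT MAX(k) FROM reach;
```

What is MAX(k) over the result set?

3

Base: (index, k=0).
Iteration 1: edges from {index} -> (clean, k=1).
Iteration 2: edges from {clean} -> (build, k=2), (compress, k=2), (deploy, k=2), (scan, k=2).
Iteration 3: edges from {build,compress,deploy,scan} -> (compress, k=3).
Iteration 4: no outgoing edges from {compress}; recursion stops.
k values: 0, 1, 2, 2, 2, 2, 3; the maximum is 3.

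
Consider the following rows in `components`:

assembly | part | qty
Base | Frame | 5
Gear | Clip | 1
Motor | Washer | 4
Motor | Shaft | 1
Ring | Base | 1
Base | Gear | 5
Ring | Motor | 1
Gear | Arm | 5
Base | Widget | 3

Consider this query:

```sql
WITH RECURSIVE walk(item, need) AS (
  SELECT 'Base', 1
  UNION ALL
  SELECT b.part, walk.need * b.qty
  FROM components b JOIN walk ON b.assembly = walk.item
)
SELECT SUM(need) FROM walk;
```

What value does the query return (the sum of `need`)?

44

Base: (Base, need=1).
Iteration 1: components of {Base} -> Frame = 1*5 = 5, Gear = 1*5 = 5, Widget = 1*3 = 3.
Iteration 2: components of {Frame,Gear,Widget} -> Arm = 5*5 = 25, Clip = 5*1 = 5.
Iteration 3: no further components; recursion stops.
SUM(need) = 1 + 5 + 3 + 5 + 5 + 25 = 44.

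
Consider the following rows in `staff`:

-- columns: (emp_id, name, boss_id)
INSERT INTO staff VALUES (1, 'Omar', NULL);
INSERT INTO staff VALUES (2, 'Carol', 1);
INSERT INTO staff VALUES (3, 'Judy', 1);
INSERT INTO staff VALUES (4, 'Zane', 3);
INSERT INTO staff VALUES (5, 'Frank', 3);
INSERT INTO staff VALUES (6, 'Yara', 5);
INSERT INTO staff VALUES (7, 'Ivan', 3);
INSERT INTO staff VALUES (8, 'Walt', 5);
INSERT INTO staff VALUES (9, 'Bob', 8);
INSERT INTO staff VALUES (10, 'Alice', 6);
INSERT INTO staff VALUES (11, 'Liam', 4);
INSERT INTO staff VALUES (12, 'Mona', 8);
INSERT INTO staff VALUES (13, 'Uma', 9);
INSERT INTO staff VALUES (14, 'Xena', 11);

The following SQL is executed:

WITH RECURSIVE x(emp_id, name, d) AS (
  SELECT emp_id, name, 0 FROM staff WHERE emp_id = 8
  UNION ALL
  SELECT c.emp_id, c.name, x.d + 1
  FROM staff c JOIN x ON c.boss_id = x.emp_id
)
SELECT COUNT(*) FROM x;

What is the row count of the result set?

4

Base: emp_id=8 (Walt) at d 0.
Iteration 1: rows with boss_id in {8} -> Bob (id 9, d 1), Mona (id 12, d 1).
Iteration 2: rows with boss_id in {9,12} -> Uma (id 13, d 2).
Iteration 3: no rows with boss_id in {13}; recursion stops.
Total rows emitted: 4.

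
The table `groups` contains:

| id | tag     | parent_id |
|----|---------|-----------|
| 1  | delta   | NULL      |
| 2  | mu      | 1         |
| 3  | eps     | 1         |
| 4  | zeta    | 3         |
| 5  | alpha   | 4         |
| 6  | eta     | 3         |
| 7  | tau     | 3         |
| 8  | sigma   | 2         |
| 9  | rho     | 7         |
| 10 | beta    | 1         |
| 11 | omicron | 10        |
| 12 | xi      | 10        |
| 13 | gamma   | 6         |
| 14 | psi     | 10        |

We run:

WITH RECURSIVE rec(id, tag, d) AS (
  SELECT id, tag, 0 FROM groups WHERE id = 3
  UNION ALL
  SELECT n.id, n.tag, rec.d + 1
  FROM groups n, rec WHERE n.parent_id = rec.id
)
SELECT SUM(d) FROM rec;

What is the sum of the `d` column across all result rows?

9

Base: id=3 (eps) at d 0.
Iteration 1: rows with parent_id in {3} -> zeta (id 4, d 1), eta (id 6, d 1), tau (id 7, d 1).
Iteration 2: rows with parent_id in {4,6,7} -> alpha (id 5, d 2), rho (id 9, d 2), gamma (id 13, d 2).
Iteration 3: no rows with parent_id in {5,9,13}; recursion stops.
SUM(d) = 0 + 1 + 1 + 1 + 2 + 2 + 2 = 9.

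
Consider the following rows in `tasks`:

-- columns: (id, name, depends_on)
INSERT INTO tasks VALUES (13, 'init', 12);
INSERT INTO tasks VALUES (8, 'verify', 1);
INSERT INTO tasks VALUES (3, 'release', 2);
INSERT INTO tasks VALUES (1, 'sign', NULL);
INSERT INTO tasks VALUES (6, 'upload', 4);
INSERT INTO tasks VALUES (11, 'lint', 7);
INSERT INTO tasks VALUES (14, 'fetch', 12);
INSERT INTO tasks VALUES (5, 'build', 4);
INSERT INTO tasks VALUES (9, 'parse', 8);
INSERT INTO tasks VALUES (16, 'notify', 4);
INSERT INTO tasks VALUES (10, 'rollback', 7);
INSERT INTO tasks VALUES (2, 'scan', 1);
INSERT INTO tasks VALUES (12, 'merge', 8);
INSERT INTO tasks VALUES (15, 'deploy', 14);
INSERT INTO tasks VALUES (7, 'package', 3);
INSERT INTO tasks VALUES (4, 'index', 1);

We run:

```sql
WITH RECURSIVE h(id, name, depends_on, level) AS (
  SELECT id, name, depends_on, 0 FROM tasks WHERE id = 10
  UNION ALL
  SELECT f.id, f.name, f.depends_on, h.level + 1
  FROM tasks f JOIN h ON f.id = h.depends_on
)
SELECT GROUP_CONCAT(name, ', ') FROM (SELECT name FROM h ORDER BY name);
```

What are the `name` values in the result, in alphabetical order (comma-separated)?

Base: id=10 (rollback), depends_on=7, level 0.
Iteration 1: join on id=7 -> package (id 7, depends_on=3, level 1).
Iteration 2: join on id=3 -> release (id 3, depends_on=2, level 2).
Iteration 3: join on id=2 -> scan (id 2, depends_on=1, level 3).
Iteration 4: join on id=1 -> sign (id 1, depends_on=NULL, level 4).
Iteration 5: depends_on is NULL; no match; recursion stops.

package, release, rollback, scan, sign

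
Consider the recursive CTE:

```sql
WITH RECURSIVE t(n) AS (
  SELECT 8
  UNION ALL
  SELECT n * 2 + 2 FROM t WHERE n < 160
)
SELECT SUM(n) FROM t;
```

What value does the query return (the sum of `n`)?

618

Base: n=8.
Iteration 1: 8 < 160 holds -> n = 8 * 2 + 2 = 18.
Iteration 2: 18 < 160 holds -> n = 18 * 2 + 2 = 38.
Iteration 3: 38 < 160 holds -> n = 38 * 2 + 2 = 78.
Iteration 4: 78 < 160 holds -> n = 78 * 2 + 2 = 158.
Iteration 5: 158 < 160 holds -> n = 158 * 2 + 2 = 318.
Iteration 6: 318 < 160 fails; recursion stops.
SUM(n) = 8 + 18 + 38 + 78 + 158 + 318 = 618.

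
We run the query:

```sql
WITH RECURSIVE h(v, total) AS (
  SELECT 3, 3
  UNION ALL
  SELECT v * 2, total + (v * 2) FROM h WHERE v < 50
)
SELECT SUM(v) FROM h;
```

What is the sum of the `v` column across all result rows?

Base: v=3, total=3.
Iteration 1: 3 < 50 holds -> v = 3 * 2 = 6, total = 3 + 6 = 9.
Iteration 2: 6 < 50 holds -> v = 6 * 2 = 12, total = 9 + 12 = 21.
Iteration 3: 12 < 50 holds -> v = 12 * 2 = 24, total = 21 + 24 = 45.
Iteration 4: 24 < 50 holds -> v = 24 * 2 = 48, total = 45 + 48 = 93.
Iteration 5: 48 < 50 holds -> v = 48 * 2 = 96, total = 93 + 96 = 189.
Iteration 6: 96 < 50 fails; recursion stops.
SUM(v) = 3 + 6 + 12 + 24 + 48 + 96 = 189.

189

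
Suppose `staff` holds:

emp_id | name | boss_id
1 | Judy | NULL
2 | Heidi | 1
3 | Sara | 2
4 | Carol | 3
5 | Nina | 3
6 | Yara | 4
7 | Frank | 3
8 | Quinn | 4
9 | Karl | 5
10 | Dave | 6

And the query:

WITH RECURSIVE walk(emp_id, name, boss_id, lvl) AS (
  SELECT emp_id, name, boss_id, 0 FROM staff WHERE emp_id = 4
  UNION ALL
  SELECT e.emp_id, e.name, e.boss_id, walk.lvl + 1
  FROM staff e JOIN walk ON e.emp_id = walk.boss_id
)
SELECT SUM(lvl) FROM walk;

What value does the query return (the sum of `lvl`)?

Base: emp_id=4 (Carol), boss_id=3, lvl 0.
Iteration 1: join on emp_id=3 -> Sara (id 3, boss_id=2, lvl 1).
Iteration 2: join on emp_id=2 -> Heidi (id 2, boss_id=1, lvl 2).
Iteration 3: join on emp_id=1 -> Judy (id 1, boss_id=NULL, lvl 3).
Iteration 4: boss_id is NULL; no match; recursion stops.
SUM(lvl) = 0 + 1 + 2 + 3 = 6.

6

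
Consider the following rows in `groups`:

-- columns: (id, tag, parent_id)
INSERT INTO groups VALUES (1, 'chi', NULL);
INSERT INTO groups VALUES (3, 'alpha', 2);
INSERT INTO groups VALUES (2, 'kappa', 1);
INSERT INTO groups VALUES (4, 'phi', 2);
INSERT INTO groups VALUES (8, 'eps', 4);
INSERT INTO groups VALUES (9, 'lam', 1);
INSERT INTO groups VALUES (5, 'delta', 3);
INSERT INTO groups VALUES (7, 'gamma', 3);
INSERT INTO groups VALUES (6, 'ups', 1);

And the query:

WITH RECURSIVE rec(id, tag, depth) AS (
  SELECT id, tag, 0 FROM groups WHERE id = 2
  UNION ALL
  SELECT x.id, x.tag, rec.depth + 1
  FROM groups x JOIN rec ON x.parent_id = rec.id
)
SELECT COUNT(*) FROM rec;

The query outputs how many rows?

Base: id=2 (kappa) at depth 0.
Iteration 1: rows with parent_id in {2} -> alpha (id 3, depth 1), phi (id 4, depth 1).
Iteration 2: rows with parent_id in {3,4} -> delta (id 5, depth 2), gamma (id 7, depth 2), eps (id 8, depth 2).
Iteration 3: no rows with parent_id in {5,7,8}; recursion stops.
Total rows emitted: 6.

6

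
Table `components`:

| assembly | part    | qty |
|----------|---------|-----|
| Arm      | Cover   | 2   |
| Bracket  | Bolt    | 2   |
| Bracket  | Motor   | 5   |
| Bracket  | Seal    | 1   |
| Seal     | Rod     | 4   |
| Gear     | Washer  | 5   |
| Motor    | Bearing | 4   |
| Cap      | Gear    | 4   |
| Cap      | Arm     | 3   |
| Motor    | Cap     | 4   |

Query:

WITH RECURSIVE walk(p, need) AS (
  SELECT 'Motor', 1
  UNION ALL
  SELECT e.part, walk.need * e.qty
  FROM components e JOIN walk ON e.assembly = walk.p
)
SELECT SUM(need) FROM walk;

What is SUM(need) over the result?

Base: (Motor, need=1).
Iteration 1: components of {Motor} -> Bearing = 1*4 = 4, Cap = 1*4 = 4.
Iteration 2: components of {Bearing,Cap} -> Arm = 4*3 = 12, Gear = 4*4 = 16.
Iteration 3: components of {Arm,Gear} -> Cover = 12*2 = 24, Washer = 16*5 = 80.
Iteration 4: no further components; recursion stops.
SUM(need) = 1 + 4 + 4 + 16 + 12 + 80 + 24 = 141.

141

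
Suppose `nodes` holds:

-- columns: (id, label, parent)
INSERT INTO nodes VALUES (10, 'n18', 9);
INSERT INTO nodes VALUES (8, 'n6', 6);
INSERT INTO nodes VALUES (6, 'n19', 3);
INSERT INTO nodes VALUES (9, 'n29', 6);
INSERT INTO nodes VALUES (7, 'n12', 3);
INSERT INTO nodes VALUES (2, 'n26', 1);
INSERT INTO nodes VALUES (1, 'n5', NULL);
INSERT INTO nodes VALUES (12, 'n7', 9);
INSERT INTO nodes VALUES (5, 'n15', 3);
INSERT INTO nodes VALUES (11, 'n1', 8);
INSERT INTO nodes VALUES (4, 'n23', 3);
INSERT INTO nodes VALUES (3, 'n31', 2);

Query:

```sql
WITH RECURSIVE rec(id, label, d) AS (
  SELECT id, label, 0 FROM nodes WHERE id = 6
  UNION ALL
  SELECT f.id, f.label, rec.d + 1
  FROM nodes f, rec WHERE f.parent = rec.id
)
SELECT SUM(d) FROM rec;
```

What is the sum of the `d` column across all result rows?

Base: id=6 (n19) at d 0.
Iteration 1: rows with parent in {6} -> n6 (id 8, d 1), n29 (id 9, d 1).
Iteration 2: rows with parent in {8,9} -> n18 (id 10, d 2), n1 (id 11, d 2), n7 (id 12, d 2).
Iteration 3: no rows with parent in {10,11,12}; recursion stops.
SUM(d) = 0 + 1 + 1 + 2 + 2 + 2 = 8.

8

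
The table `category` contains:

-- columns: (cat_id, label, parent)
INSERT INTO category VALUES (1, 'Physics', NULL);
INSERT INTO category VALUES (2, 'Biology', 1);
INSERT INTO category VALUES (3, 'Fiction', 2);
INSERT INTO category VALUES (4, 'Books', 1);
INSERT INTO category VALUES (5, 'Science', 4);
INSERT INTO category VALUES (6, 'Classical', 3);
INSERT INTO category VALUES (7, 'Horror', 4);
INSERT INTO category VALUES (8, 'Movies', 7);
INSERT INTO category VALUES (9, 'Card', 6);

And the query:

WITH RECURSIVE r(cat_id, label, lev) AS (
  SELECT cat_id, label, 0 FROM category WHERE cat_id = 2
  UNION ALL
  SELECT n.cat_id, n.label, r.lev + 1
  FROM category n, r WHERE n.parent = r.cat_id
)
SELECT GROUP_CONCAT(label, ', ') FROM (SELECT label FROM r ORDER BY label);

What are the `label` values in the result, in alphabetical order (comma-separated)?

Base: cat_id=2 (Biology) at lev 0.
Iteration 1: rows with parent in {2} -> Fiction (id 3, lev 1).
Iteration 2: rows with parent in {3} -> Classical (id 6, lev 2).
Iteration 3: rows with parent in {6} -> Card (id 9, lev 3).
Iteration 4: no rows with parent in {9}; recursion stops.

Biology, Card, Classical, Fiction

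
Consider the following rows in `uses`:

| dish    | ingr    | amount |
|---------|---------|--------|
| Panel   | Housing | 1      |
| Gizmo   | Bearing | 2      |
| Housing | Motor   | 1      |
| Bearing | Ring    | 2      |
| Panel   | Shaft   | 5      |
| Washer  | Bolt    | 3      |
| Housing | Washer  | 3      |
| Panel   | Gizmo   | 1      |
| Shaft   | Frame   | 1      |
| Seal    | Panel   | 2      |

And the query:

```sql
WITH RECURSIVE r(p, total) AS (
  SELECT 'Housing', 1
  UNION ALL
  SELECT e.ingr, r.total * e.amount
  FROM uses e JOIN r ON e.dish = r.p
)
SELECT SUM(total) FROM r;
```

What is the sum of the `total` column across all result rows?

Base: (Housing, total=1).
Iteration 1: components of {Housing} -> Motor = 1*1 = 1, Washer = 1*3 = 3.
Iteration 2: components of {Motor,Washer} -> Bolt = 3*3 = 9.
Iteration 3: no further components; recursion stops.
SUM(total) = 1 + 3 + 1 + 9 = 14.

14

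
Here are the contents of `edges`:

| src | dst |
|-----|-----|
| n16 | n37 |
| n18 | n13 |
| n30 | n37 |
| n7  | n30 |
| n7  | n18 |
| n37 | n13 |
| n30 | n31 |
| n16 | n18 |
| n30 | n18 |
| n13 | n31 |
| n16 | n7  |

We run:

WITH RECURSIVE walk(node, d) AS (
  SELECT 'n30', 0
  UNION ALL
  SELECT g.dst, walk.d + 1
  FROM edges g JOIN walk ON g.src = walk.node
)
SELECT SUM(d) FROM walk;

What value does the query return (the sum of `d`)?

13

Base: (n30, d=0).
Iteration 1: edges from {n30} -> (n18, d=1), (n31, d=1), (n37, d=1).
Iteration 2: edges from {n18,n31,n37} -> (n13, d=2) x2. [UNION ALL keeps all 2 new rows, including repeats]
Iteration 3: edges from {n13} -> (n31, d=3) x2. [UNION ALL keeps all 2 new rows, including repeats]
Iteration 4: no outgoing edges from {n31}; recursion stops.
SUM(d) = 0 + 1 + 1 + 1 + 2 + 2 + 3 + 3 = 13.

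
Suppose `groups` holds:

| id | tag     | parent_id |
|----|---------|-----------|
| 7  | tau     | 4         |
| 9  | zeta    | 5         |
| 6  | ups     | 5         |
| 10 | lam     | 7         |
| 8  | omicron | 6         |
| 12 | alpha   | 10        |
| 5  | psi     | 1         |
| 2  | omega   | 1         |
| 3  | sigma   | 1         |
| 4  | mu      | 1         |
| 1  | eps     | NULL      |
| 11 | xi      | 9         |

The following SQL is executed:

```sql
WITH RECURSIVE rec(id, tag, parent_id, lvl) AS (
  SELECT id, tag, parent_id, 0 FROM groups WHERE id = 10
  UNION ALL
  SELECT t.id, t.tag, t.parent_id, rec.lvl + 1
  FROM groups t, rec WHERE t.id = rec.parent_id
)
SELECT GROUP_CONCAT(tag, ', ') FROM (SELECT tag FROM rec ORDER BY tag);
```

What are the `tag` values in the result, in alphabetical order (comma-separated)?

eps, lam, mu, tau

Base: id=10 (lam), parent_id=7, lvl 0.
Iteration 1: join on id=7 -> tau (id 7, parent_id=4, lvl 1).
Iteration 2: join on id=4 -> mu (id 4, parent_id=1, lvl 2).
Iteration 3: join on id=1 -> eps (id 1, parent_id=NULL, lvl 3).
Iteration 4: parent_id is NULL; no match; recursion stops.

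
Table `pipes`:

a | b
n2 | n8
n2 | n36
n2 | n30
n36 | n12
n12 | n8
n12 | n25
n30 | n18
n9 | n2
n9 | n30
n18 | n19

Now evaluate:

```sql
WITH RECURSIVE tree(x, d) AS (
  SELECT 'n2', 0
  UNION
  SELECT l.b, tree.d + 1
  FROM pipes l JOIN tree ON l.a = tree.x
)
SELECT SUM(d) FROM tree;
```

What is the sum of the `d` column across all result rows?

Base: (n2, d=0).
Iteration 1: edges from {n2} -> (n30, d=1), (n36, d=1), (n8, d=1).
Iteration 2: edges from {n30,n36,n8} -> (n12, d=2), (n18, d=2).
Iteration 3: edges from {n12,n18} -> (n19, d=3), (n25, d=3), (n8, d=3).
Iteration 4: no outgoing edges from {n19,n25,n8}; recursion stops.
SUM(d) = 0 + 1 + 1 + 1 + 2 + 2 + 3 + 3 + 3 = 16.

16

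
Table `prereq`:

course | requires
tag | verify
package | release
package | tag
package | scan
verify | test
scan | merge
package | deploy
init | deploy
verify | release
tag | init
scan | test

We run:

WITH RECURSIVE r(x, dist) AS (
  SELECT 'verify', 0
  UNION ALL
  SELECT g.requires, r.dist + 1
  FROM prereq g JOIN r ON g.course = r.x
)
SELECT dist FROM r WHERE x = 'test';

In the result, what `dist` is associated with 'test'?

1

Base: (verify, dist=0).
Iteration 1: edges from {verify} -> (release, dist=1), (test, dist=1).
Iteration 2: no outgoing edges from {release,test}; recursion stops.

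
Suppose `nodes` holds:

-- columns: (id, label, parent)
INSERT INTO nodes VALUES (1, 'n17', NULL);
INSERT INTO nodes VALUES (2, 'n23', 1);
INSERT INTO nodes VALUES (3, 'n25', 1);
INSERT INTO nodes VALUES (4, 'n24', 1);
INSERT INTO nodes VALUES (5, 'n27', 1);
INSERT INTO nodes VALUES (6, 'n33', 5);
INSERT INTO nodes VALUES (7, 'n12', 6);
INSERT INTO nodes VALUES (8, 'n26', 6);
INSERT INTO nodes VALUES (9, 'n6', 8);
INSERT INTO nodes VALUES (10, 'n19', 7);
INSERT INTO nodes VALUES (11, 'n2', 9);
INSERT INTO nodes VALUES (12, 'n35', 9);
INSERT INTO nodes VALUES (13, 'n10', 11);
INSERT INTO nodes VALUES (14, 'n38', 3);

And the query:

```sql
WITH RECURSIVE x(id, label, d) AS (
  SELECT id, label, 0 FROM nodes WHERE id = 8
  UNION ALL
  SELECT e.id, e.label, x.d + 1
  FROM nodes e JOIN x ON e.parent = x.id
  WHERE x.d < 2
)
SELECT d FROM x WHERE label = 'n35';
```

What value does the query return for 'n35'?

Base: id=8 (n26) at d 0.
Iteration 1: rows with parent in {8} -> n6 (id 9, d 1).
Iteration 2: rows with parent in {9} -> n2 (id 11, d 2), n35 (id 12, d 2).
Iteration 3: d < 2 fails for all current rows; recursion stops.

2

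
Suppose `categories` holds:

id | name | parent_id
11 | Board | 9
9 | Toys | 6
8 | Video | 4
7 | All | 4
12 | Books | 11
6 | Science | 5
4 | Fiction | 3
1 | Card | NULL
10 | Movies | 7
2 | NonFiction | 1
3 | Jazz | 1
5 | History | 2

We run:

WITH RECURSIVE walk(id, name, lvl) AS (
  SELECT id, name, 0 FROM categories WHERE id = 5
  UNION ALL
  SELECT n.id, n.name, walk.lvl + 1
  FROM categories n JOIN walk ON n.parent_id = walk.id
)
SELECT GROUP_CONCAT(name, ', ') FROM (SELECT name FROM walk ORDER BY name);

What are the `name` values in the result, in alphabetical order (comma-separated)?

Board, Books, History, Science, Toys

Base: id=5 (History) at lvl 0.
Iteration 1: rows with parent_id in {5} -> Science (id 6, lvl 1).
Iteration 2: rows with parent_id in {6} -> Toys (id 9, lvl 2).
Iteration 3: rows with parent_id in {9} -> Board (id 11, lvl 3).
Iteration 4: rows with parent_id in {11} -> Books (id 12, lvl 4).
Iteration 5: no rows with parent_id in {12}; recursion stops.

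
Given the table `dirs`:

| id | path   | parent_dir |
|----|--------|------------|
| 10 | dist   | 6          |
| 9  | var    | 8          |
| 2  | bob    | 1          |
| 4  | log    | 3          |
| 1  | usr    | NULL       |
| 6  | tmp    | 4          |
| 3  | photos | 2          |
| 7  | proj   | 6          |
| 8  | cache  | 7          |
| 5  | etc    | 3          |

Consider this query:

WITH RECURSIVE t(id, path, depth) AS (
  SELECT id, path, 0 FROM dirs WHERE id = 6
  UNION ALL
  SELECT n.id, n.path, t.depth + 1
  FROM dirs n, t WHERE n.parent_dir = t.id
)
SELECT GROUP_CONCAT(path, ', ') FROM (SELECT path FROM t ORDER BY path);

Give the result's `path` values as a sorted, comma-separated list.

Base: id=6 (tmp) at depth 0.
Iteration 1: rows with parent_dir in {6} -> proj (id 7, depth 1), dist (id 10, depth 1).
Iteration 2: rows with parent_dir in {7,10} -> cache (id 8, depth 2).
Iteration 3: rows with parent_dir in {8} -> var (id 9, depth 3).
Iteration 4: no rows with parent_dir in {9}; recursion stops.

cache, dist, proj, tmp, var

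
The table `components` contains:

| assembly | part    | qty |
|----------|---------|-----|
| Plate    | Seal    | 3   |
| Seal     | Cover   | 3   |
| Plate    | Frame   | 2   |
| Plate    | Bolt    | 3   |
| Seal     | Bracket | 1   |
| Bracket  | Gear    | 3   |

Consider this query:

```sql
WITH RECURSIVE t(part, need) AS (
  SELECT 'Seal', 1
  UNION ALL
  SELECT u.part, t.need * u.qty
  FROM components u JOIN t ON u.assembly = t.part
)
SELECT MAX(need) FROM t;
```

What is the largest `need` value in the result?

Base: (Seal, need=1).
Iteration 1: components of {Seal} -> Bracket = 1*1 = 1, Cover = 1*3 = 3.
Iteration 2: components of {Bracket,Cover} -> Gear = 1*3 = 3.
Iteration 3: no further components; recursion stops.
need values: 1, 3, 1, 3; the maximum is 3.

3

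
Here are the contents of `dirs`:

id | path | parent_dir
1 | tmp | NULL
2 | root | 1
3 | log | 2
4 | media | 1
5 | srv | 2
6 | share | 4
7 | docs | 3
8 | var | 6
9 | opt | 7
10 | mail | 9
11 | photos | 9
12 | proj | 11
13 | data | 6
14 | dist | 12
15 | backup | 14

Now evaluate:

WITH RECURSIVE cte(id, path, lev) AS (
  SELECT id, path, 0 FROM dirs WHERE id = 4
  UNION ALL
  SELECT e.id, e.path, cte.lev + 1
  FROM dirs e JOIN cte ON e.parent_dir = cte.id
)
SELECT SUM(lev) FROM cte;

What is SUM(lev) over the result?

5

Base: id=4 (media) at lev 0.
Iteration 1: rows with parent_dir in {4} -> share (id 6, lev 1).
Iteration 2: rows with parent_dir in {6} -> var (id 8, lev 2), data (id 13, lev 2).
Iteration 3: no rows with parent_dir in {8,13}; recursion stops.
SUM(lev) = 0 + 1 + 2 + 2 = 5.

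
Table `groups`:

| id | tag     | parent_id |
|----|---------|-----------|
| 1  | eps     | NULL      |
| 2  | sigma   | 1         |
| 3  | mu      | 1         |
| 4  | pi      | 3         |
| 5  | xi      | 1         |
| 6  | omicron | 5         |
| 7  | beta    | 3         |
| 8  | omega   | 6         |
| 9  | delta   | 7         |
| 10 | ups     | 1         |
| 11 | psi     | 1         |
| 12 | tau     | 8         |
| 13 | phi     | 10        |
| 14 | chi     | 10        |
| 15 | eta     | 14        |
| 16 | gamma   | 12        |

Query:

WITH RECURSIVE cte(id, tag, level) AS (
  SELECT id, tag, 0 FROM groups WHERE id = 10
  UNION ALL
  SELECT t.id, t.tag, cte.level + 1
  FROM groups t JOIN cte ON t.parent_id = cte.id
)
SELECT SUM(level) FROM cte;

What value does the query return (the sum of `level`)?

4

Base: id=10 (ups) at level 0.
Iteration 1: rows with parent_id in {10} -> phi (id 13, level 1), chi (id 14, level 1).
Iteration 2: rows with parent_id in {13,14} -> eta (id 15, level 2).
Iteration 3: no rows with parent_id in {15}; recursion stops.
SUM(level) = 0 + 1 + 1 + 2 = 4.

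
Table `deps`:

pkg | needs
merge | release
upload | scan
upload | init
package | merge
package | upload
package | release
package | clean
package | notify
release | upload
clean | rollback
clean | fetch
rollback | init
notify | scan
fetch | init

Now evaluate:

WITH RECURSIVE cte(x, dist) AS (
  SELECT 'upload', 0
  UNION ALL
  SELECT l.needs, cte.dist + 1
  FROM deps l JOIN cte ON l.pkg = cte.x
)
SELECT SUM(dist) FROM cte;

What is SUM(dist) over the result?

Base: (upload, dist=0).
Iteration 1: edges from {upload} -> (init, dist=1), (scan, dist=1).
Iteration 2: no outgoing edges from {init,scan}; recursion stops.
SUM(dist) = 0 + 1 + 1 = 2.

2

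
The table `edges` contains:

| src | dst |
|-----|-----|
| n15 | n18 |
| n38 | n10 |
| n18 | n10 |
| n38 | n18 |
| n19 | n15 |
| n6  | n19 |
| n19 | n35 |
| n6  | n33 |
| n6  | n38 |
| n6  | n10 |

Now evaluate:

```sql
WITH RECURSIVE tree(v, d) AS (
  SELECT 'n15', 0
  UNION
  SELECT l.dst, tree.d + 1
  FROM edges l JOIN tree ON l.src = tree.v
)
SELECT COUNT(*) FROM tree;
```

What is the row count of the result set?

3

Base: (n15, d=0).
Iteration 1: edges from {n15} -> (n18, d=1).
Iteration 2: edges from {n18} -> (n10, d=2).
Iteration 3: no outgoing edges from {n10}; recursion stops.
Total rows emitted: 3.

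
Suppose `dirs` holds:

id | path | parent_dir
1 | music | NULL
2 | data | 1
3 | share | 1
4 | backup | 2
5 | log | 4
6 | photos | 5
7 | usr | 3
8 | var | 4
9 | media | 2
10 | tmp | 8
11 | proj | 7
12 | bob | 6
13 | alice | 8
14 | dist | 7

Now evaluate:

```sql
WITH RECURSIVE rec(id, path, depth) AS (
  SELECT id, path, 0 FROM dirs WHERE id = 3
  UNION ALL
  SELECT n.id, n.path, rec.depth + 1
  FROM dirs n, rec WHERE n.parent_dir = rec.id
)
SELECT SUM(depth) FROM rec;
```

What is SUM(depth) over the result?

Base: id=3 (share) at depth 0.
Iteration 1: rows with parent_dir in {3} -> usr (id 7, depth 1).
Iteration 2: rows with parent_dir in {7} -> proj (id 11, depth 2), dist (id 14, depth 2).
Iteration 3: no rows with parent_dir in {11,14}; recursion stops.
SUM(depth) = 0 + 1 + 2 + 2 = 5.

5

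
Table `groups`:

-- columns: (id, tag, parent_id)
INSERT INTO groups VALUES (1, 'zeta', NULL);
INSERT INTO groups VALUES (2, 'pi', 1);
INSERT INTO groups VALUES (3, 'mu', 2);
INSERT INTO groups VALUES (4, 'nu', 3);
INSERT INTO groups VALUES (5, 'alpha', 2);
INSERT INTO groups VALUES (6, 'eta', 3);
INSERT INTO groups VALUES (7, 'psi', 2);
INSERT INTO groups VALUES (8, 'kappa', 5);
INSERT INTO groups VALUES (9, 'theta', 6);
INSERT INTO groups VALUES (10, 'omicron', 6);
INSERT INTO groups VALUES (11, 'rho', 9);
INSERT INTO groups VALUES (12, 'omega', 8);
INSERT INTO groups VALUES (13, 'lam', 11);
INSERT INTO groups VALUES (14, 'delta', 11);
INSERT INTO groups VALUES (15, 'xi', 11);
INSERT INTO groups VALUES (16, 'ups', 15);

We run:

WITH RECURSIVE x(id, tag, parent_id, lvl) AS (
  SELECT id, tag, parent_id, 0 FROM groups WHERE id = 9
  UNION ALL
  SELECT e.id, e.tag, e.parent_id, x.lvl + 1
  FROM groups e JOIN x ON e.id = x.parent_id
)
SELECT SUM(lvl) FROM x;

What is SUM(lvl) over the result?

Base: id=9 (theta), parent_id=6, lvl 0.
Iteration 1: join on id=6 -> eta (id 6, parent_id=3, lvl 1).
Iteration 2: join on id=3 -> mu (id 3, parent_id=2, lvl 2).
Iteration 3: join on id=2 -> pi (id 2, parent_id=1, lvl 3).
Iteration 4: join on id=1 -> zeta (id 1, parent_id=NULL, lvl 4).
Iteration 5: parent_id is NULL; no match; recursion stops.
SUM(lvl) = 0 + 1 + 2 + 3 + 4 = 10.

10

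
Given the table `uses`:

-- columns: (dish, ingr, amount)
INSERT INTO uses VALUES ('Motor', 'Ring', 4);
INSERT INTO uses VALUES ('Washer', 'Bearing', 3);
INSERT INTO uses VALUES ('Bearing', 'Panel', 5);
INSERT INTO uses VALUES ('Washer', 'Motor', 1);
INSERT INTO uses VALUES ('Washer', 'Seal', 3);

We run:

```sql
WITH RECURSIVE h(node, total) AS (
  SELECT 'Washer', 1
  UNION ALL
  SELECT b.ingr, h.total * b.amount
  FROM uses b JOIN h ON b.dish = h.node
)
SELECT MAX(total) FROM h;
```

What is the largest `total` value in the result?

15

Base: (Washer, total=1).
Iteration 1: components of {Washer} -> Bearing = 1*3 = 3, Motor = 1*1 = 1, Seal = 1*3 = 3.
Iteration 2: components of {Bearing,Motor,Seal} -> Panel = 3*5 = 15, Ring = 1*4 = 4.
Iteration 3: no further components; recursion stops.
total values: 1, 3, 3, 1, 15, 4; the maximum is 15.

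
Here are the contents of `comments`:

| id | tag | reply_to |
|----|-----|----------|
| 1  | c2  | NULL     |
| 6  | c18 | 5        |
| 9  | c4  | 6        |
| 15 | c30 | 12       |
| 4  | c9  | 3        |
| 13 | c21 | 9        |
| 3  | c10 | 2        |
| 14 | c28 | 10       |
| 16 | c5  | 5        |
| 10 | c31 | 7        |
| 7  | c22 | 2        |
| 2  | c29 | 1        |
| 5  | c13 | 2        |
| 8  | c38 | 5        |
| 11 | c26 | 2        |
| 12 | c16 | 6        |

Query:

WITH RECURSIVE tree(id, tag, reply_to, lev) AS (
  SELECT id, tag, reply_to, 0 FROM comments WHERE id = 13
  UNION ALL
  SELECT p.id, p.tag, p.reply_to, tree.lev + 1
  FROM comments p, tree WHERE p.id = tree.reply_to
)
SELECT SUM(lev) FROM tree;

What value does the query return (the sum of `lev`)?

15

Base: id=13 (c21), reply_to=9, lev 0.
Iteration 1: join on id=9 -> c4 (id 9, reply_to=6, lev 1).
Iteration 2: join on id=6 -> c18 (id 6, reply_to=5, lev 2).
Iteration 3: join on id=5 -> c13 (id 5, reply_to=2, lev 3).
Iteration 4: join on id=2 -> c29 (id 2, reply_to=1, lev 4).
Iteration 5: join on id=1 -> c2 (id 1, reply_to=NULL, lev 5).
Iteration 6: reply_to is NULL; no match; recursion stops.
SUM(lev) = 0 + 1 + 2 + 3 + 4 + 5 = 15.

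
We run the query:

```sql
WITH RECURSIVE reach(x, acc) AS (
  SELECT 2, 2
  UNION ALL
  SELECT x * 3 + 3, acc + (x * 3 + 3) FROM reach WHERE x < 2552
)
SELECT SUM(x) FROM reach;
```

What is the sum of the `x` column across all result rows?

Base: x=2, acc=2.
Iteration 1: 2 < 2552 holds -> x = 2 * 3 + 3 = 9, acc = 2 + 9 = 11.
Iteration 2: 9 < 2552 holds -> x = 9 * 3 + 3 = 30, acc = 11 + 30 = 41.
Iteration 3: 30 < 2552 holds -> x = 30 * 3 + 3 = 93, acc = 41 + 93 = 134.
Iteration 4: 93 < 2552 holds -> x = 93 * 3 + 3 = 282, acc = 134 + 282 = 416.
Iteration 5: 282 < 2552 holds -> x = 282 * 3 + 3 = 849, acc = 416 + 849 = 1265.
Iteration 6: 849 < 2552 holds -> x = 849 * 3 + 3 = 2550, acc = 1265 + 2550 = 3815.
Iteration 7: 2550 < 2552 holds -> x = 2550 * 3 + 3 = 7653, acc = 3815 + 7653 = 11468.
Iteration 8: 7653 < 2552 fails; recursion stops.
SUM(x) = 2 + 9 + 30 + 93 + 282 + 849 + 2550 + 7653 = 11468.

11468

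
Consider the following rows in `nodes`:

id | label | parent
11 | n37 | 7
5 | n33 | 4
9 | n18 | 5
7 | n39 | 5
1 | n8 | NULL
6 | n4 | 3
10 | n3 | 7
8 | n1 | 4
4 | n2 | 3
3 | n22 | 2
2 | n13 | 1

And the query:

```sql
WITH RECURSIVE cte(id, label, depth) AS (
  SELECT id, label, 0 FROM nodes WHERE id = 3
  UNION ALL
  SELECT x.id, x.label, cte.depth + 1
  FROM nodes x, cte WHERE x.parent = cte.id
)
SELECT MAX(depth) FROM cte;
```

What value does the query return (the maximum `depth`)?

Base: id=3 (n22) at depth 0.
Iteration 1: rows with parent in {3} -> n2 (id 4, depth 1), n4 (id 6, depth 1).
Iteration 2: rows with parent in {4,6} -> n33 (id 5, depth 2), n1 (id 8, depth 2).
Iteration 3: rows with parent in {5,8} -> n39 (id 7, depth 3), n18 (id 9, depth 3).
Iteration 4: rows with parent in {7,9} -> n3 (id 10, depth 4), n37 (id 11, depth 4).
Iteration 5: no rows with parent in {10,11}; recursion stops.
depth values: 0, 1, 1, 2, 2, 3, 3, 4, 4; the maximum is 4.

4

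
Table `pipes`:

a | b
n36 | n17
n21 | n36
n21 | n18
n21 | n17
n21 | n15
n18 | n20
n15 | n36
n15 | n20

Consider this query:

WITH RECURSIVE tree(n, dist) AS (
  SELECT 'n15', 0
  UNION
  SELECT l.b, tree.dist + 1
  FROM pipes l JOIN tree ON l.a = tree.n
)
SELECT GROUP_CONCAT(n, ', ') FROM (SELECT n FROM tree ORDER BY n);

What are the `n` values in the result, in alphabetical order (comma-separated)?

Base: (n15, dist=0).
Iteration 1: edges from {n15} -> (n20, dist=1), (n36, dist=1).
Iteration 2: edges from {n20,n36} -> (n17, dist=2).
Iteration 3: no outgoing edges from {n17}; recursion stops.

n15, n17, n20, n36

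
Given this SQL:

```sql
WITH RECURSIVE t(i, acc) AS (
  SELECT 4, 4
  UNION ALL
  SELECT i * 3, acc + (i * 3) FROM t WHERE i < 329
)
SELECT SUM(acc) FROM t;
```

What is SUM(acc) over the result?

Base: i=4, acc=4.
Iteration 1: 4 < 329 holds -> i = 4 * 3 = 12, acc = 4 + 12 = 16.
Iteration 2: 12 < 329 holds -> i = 12 * 3 = 36, acc = 16 + 36 = 52.
Iteration 3: 36 < 329 holds -> i = 36 * 3 = 108, acc = 52 + 108 = 160.
Iteration 4: 108 < 329 holds -> i = 108 * 3 = 324, acc = 160 + 324 = 484.
Iteration 5: 324 < 329 holds -> i = 324 * 3 = 972, acc = 484 + 972 = 1456.
Iteration 6: 972 < 329 fails; recursion stops.
SUM(acc) = 4 + 16 + 52 + 160 + 484 + 1456 = 2172.

2172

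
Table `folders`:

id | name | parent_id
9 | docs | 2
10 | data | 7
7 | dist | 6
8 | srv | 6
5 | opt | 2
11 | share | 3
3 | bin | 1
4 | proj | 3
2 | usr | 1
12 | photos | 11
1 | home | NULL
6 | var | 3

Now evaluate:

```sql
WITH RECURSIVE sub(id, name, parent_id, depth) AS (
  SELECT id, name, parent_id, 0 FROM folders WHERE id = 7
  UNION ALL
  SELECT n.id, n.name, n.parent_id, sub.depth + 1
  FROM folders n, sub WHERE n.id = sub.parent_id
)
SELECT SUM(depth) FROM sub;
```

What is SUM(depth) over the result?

Base: id=7 (dist), parent_id=6, depth 0.
Iteration 1: join on id=6 -> var (id 6, parent_id=3, depth 1).
Iteration 2: join on id=3 -> bin (id 3, parent_id=1, depth 2).
Iteration 3: join on id=1 -> home (id 1, parent_id=NULL, depth 3).
Iteration 4: parent_id is NULL; no match; recursion stops.
SUM(depth) = 0 + 1 + 2 + 3 = 6.

6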